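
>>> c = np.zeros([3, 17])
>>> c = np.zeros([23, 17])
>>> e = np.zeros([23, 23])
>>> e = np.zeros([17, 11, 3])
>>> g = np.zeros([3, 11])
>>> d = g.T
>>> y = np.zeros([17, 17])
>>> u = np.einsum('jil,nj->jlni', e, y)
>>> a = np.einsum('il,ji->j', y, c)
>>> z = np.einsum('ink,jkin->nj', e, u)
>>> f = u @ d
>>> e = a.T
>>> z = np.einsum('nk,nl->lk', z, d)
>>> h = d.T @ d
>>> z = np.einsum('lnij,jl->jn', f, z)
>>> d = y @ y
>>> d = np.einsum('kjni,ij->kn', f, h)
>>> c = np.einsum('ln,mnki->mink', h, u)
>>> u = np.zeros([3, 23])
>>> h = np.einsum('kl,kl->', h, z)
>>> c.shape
(17, 11, 3, 17)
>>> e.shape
(23,)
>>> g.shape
(3, 11)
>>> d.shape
(17, 17)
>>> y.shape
(17, 17)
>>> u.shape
(3, 23)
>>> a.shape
(23,)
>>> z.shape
(3, 3)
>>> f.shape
(17, 3, 17, 3)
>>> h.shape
()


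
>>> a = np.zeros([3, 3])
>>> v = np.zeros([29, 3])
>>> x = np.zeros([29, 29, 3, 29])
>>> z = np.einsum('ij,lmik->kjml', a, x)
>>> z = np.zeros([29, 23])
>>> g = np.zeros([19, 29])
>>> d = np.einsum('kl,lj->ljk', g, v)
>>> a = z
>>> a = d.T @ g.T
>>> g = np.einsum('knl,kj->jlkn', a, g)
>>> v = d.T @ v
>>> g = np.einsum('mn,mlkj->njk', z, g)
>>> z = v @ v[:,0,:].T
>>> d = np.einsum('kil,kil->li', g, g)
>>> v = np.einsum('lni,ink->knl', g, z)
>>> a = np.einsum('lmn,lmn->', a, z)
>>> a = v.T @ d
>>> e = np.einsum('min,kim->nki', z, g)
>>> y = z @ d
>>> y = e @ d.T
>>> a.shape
(23, 3, 3)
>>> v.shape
(19, 3, 23)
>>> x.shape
(29, 29, 3, 29)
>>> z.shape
(19, 3, 19)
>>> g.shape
(23, 3, 19)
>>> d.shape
(19, 3)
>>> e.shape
(19, 23, 3)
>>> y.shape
(19, 23, 19)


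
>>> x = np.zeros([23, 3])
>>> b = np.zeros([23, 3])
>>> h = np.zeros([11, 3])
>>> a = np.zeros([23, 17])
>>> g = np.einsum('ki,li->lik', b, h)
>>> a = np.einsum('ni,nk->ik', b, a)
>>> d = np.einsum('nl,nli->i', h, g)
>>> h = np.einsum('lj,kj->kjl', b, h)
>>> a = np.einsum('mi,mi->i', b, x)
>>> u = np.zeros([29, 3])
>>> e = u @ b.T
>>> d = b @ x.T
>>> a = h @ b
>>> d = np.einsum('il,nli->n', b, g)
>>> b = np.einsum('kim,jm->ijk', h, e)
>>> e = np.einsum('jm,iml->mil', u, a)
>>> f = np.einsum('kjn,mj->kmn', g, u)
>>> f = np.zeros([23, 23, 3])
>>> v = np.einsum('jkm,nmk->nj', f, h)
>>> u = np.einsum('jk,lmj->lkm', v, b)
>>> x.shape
(23, 3)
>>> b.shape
(3, 29, 11)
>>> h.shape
(11, 3, 23)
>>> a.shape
(11, 3, 3)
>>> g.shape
(11, 3, 23)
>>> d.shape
(11,)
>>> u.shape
(3, 23, 29)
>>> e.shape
(3, 11, 3)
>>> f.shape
(23, 23, 3)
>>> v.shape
(11, 23)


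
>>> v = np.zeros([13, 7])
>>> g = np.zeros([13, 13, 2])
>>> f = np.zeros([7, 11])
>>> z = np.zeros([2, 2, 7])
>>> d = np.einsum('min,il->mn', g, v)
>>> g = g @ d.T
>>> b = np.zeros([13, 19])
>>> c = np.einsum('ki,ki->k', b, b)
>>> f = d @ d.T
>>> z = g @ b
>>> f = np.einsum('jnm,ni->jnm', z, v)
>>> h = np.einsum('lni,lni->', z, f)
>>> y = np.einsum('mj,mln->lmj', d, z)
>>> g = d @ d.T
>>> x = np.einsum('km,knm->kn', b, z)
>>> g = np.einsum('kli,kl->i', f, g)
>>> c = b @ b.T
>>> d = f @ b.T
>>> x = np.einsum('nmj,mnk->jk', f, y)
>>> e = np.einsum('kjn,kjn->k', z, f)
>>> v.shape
(13, 7)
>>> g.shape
(19,)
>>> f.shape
(13, 13, 19)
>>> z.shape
(13, 13, 19)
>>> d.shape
(13, 13, 13)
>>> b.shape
(13, 19)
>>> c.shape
(13, 13)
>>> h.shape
()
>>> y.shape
(13, 13, 2)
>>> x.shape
(19, 2)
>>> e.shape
(13,)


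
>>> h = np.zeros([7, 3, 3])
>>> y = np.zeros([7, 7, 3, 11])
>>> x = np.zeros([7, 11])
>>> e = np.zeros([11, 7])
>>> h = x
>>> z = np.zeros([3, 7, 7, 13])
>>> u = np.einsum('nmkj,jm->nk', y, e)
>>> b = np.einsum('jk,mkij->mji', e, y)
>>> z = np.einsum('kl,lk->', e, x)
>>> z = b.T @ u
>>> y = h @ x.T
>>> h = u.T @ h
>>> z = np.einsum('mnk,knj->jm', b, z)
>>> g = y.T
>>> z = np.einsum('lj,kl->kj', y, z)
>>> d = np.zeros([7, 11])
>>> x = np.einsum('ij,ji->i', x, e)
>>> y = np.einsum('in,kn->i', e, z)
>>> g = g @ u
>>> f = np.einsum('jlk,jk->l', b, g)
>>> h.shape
(3, 11)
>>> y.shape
(11,)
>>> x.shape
(7,)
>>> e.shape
(11, 7)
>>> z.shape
(3, 7)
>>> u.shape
(7, 3)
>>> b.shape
(7, 11, 3)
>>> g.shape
(7, 3)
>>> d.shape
(7, 11)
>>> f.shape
(11,)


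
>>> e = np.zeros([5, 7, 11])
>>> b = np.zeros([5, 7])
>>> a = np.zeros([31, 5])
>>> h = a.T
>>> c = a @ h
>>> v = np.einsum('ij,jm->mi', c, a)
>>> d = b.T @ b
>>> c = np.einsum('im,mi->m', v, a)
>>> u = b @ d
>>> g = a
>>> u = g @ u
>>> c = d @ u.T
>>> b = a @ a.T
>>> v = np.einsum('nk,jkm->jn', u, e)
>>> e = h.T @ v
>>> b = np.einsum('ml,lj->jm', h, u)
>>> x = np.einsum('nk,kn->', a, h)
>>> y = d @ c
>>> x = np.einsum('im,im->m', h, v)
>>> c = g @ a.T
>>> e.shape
(31, 31)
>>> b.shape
(7, 5)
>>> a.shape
(31, 5)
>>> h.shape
(5, 31)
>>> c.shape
(31, 31)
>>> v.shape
(5, 31)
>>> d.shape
(7, 7)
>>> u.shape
(31, 7)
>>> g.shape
(31, 5)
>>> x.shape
(31,)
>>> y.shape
(7, 31)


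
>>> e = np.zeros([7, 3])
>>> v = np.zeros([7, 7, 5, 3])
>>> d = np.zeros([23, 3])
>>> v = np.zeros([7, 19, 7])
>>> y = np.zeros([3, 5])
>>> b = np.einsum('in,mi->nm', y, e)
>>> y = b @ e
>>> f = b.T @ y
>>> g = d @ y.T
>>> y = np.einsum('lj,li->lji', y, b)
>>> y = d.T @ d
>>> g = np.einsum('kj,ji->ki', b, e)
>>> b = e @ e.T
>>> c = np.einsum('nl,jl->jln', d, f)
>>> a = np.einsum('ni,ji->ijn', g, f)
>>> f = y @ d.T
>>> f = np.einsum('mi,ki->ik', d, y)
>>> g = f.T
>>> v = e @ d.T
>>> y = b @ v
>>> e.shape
(7, 3)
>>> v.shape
(7, 23)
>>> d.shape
(23, 3)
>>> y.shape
(7, 23)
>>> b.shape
(7, 7)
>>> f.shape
(3, 3)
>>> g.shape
(3, 3)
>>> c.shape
(7, 3, 23)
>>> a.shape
(3, 7, 5)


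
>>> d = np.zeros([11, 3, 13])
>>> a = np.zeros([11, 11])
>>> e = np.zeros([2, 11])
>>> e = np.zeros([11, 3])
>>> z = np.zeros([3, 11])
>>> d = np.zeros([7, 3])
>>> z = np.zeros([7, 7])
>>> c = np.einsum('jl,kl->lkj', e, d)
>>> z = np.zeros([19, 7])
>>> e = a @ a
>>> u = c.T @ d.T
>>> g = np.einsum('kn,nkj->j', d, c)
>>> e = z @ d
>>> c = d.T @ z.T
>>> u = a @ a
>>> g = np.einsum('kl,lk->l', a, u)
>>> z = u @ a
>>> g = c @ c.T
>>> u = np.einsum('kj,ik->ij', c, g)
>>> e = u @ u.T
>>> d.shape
(7, 3)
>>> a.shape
(11, 11)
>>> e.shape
(3, 3)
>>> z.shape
(11, 11)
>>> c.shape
(3, 19)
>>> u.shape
(3, 19)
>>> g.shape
(3, 3)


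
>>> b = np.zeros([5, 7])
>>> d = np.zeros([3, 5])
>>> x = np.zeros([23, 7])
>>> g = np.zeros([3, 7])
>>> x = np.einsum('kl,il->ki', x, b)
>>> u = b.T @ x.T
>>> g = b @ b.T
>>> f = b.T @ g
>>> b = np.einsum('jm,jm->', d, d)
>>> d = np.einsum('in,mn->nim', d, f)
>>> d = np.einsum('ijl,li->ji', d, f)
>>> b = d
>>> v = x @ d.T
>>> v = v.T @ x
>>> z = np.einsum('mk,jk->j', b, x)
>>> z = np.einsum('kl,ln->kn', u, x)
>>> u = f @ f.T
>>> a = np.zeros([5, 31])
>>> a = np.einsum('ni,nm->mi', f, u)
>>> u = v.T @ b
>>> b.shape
(3, 5)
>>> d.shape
(3, 5)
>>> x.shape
(23, 5)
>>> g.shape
(5, 5)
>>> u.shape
(5, 5)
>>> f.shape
(7, 5)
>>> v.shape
(3, 5)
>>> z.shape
(7, 5)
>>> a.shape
(7, 5)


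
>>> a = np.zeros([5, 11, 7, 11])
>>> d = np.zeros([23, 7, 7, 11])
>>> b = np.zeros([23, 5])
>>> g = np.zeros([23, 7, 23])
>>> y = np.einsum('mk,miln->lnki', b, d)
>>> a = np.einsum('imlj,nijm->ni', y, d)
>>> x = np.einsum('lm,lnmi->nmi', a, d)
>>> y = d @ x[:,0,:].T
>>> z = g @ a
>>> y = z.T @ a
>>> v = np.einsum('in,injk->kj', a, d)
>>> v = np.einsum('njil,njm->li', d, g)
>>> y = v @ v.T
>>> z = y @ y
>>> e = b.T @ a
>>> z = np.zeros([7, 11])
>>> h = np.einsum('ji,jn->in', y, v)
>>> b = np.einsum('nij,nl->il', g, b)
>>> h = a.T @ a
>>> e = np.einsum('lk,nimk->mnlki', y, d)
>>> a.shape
(23, 7)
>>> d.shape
(23, 7, 7, 11)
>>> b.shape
(7, 5)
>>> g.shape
(23, 7, 23)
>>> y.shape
(11, 11)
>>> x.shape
(7, 7, 11)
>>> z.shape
(7, 11)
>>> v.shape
(11, 7)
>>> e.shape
(7, 23, 11, 11, 7)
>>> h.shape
(7, 7)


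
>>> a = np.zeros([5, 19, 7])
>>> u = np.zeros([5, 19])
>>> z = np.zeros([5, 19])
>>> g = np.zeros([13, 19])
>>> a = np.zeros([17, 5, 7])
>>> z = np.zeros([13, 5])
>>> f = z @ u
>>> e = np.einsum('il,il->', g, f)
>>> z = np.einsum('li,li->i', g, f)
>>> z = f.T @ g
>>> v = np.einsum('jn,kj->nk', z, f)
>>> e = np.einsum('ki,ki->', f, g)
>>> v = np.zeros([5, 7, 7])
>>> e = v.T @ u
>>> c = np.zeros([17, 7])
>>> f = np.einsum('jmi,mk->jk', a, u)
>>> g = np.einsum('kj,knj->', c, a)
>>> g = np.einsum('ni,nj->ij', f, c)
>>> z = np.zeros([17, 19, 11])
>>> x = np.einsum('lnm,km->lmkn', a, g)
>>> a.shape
(17, 5, 7)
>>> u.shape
(5, 19)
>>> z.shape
(17, 19, 11)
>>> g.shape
(19, 7)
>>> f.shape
(17, 19)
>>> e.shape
(7, 7, 19)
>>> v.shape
(5, 7, 7)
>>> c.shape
(17, 7)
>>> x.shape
(17, 7, 19, 5)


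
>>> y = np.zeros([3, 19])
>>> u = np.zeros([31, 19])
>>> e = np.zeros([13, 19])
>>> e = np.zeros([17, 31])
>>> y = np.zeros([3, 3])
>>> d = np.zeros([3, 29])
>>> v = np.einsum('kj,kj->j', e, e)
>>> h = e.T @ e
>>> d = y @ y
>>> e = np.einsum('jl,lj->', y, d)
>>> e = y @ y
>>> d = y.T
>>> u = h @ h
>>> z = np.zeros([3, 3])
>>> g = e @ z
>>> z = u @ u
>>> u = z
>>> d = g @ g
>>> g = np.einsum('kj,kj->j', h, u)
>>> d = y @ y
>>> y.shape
(3, 3)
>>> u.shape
(31, 31)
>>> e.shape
(3, 3)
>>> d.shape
(3, 3)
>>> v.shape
(31,)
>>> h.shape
(31, 31)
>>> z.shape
(31, 31)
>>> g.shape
(31,)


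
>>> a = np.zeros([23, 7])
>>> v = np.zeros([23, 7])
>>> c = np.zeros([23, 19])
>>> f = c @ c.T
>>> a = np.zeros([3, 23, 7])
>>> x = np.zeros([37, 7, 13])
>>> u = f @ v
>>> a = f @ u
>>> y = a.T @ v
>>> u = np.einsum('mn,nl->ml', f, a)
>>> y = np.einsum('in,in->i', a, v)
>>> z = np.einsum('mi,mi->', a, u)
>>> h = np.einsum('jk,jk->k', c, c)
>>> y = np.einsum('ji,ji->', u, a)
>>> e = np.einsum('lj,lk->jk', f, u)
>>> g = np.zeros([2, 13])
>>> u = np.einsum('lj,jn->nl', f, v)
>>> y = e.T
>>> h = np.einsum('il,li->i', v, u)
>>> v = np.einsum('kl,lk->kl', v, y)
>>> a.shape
(23, 7)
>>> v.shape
(23, 7)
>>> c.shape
(23, 19)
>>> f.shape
(23, 23)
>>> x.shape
(37, 7, 13)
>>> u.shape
(7, 23)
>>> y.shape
(7, 23)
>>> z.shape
()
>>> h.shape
(23,)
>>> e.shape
(23, 7)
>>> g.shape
(2, 13)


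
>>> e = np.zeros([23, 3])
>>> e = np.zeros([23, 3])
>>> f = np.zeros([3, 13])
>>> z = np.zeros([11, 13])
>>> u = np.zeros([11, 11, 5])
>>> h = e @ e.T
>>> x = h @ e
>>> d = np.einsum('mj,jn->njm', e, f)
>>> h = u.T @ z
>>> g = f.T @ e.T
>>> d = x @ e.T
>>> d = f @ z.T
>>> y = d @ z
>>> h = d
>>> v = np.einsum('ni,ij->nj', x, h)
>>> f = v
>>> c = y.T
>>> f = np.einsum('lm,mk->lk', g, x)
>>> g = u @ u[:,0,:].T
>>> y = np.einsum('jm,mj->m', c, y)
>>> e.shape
(23, 3)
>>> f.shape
(13, 3)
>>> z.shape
(11, 13)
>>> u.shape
(11, 11, 5)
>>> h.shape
(3, 11)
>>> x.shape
(23, 3)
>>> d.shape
(3, 11)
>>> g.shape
(11, 11, 11)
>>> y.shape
(3,)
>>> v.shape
(23, 11)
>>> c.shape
(13, 3)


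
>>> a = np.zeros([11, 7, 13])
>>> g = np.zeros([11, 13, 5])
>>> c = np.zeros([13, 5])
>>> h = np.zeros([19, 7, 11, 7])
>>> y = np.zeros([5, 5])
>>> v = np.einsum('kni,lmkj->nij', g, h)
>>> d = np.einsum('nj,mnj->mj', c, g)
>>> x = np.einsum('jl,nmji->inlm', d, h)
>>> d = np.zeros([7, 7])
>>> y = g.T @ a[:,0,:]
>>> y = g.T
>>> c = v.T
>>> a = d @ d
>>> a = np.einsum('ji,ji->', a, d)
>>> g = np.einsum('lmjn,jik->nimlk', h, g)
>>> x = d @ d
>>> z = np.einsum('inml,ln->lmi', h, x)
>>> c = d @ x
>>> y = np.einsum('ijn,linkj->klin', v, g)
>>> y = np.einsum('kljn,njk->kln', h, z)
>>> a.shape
()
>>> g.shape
(7, 13, 7, 19, 5)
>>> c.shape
(7, 7)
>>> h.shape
(19, 7, 11, 7)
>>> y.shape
(19, 7, 7)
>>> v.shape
(13, 5, 7)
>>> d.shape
(7, 7)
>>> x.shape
(7, 7)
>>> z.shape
(7, 11, 19)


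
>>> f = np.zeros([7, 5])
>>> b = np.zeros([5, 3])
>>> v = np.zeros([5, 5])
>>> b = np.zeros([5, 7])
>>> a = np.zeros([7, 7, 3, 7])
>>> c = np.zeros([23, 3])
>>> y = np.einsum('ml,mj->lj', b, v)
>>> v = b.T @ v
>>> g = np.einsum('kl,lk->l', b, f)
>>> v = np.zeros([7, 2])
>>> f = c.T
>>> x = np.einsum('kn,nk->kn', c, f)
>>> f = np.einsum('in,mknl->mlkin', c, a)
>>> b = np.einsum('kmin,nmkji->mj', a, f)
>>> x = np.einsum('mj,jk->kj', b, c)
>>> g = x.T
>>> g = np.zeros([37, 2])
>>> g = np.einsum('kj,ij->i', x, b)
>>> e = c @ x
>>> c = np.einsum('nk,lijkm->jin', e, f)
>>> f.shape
(7, 7, 7, 23, 3)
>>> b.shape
(7, 23)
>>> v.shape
(7, 2)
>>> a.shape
(7, 7, 3, 7)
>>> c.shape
(7, 7, 23)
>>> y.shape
(7, 5)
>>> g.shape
(7,)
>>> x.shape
(3, 23)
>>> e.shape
(23, 23)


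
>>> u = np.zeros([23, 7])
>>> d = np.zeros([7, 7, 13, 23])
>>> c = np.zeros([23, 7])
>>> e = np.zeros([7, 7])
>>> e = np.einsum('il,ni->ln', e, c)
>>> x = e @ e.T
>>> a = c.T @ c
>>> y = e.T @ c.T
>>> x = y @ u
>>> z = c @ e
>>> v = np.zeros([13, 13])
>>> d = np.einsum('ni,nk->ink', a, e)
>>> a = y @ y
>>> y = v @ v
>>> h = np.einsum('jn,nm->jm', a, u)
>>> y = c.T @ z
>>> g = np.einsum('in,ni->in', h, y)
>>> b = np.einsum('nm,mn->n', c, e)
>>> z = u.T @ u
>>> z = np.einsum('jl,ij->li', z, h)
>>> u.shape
(23, 7)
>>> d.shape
(7, 7, 23)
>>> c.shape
(23, 7)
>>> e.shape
(7, 23)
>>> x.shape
(23, 7)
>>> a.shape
(23, 23)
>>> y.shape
(7, 23)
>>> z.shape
(7, 23)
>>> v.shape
(13, 13)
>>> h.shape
(23, 7)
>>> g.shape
(23, 7)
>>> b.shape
(23,)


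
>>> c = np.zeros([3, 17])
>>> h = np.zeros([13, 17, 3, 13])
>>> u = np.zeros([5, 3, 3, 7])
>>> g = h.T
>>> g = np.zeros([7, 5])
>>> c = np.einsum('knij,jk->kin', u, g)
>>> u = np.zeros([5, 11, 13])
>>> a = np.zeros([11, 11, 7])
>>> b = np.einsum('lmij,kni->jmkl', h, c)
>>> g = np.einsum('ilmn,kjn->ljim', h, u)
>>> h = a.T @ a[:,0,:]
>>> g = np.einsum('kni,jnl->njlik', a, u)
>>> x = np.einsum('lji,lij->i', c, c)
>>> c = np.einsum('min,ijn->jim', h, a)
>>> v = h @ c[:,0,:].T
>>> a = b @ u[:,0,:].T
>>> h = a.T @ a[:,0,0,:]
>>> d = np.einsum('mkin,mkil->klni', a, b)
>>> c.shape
(11, 11, 7)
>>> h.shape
(5, 5, 17, 5)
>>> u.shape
(5, 11, 13)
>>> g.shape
(11, 5, 13, 7, 11)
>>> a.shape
(13, 17, 5, 5)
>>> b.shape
(13, 17, 5, 13)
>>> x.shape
(3,)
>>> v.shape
(7, 11, 11)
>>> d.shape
(17, 13, 5, 5)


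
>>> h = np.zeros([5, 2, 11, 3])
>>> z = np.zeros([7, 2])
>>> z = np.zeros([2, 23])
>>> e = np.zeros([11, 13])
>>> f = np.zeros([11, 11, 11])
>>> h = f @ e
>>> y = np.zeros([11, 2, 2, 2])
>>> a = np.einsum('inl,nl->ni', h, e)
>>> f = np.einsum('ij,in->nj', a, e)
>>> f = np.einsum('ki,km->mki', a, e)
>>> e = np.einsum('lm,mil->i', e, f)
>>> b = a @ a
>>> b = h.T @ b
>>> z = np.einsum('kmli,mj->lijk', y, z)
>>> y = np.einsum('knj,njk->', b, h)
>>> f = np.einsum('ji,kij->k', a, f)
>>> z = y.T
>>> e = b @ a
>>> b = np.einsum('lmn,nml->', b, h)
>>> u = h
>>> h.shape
(11, 11, 13)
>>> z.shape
()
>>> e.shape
(13, 11, 11)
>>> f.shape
(13,)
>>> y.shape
()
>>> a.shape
(11, 11)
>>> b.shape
()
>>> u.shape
(11, 11, 13)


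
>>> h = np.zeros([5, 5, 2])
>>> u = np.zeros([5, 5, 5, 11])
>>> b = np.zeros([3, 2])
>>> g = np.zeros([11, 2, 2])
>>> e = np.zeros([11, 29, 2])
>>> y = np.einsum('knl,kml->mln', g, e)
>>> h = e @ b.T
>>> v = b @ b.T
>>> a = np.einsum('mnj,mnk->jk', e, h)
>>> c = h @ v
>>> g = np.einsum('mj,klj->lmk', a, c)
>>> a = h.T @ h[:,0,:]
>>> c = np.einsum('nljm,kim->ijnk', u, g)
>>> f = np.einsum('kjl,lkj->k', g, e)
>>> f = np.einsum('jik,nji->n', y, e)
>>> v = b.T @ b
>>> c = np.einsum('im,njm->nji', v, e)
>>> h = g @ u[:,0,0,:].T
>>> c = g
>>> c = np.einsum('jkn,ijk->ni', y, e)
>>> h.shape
(29, 2, 5)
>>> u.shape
(5, 5, 5, 11)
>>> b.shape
(3, 2)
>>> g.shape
(29, 2, 11)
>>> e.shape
(11, 29, 2)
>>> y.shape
(29, 2, 2)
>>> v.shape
(2, 2)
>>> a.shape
(3, 29, 3)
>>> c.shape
(2, 11)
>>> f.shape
(11,)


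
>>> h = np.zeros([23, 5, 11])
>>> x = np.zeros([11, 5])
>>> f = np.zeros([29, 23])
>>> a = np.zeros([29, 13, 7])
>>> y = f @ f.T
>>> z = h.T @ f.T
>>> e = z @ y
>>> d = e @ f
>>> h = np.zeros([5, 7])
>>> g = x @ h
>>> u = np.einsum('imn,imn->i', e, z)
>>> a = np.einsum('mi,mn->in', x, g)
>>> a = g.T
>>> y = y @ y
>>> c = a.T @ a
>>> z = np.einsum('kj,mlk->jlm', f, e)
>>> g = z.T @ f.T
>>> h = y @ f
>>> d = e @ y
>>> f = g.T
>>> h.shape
(29, 23)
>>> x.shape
(11, 5)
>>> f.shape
(29, 5, 11)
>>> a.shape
(7, 11)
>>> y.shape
(29, 29)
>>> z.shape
(23, 5, 11)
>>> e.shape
(11, 5, 29)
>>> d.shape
(11, 5, 29)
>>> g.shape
(11, 5, 29)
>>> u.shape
(11,)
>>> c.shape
(11, 11)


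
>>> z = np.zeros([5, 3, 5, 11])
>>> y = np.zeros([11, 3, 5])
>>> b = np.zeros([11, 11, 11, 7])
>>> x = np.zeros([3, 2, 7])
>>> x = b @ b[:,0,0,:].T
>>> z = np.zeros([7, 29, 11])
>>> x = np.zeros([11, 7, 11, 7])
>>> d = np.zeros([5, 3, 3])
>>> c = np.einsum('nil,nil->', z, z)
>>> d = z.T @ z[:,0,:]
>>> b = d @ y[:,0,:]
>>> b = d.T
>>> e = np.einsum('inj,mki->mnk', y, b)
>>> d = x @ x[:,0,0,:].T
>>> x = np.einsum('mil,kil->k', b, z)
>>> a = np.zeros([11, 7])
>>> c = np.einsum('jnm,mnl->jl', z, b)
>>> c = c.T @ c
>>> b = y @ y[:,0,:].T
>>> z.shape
(7, 29, 11)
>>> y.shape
(11, 3, 5)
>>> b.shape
(11, 3, 11)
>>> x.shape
(7,)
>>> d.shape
(11, 7, 11, 11)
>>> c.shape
(11, 11)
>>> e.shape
(11, 3, 29)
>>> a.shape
(11, 7)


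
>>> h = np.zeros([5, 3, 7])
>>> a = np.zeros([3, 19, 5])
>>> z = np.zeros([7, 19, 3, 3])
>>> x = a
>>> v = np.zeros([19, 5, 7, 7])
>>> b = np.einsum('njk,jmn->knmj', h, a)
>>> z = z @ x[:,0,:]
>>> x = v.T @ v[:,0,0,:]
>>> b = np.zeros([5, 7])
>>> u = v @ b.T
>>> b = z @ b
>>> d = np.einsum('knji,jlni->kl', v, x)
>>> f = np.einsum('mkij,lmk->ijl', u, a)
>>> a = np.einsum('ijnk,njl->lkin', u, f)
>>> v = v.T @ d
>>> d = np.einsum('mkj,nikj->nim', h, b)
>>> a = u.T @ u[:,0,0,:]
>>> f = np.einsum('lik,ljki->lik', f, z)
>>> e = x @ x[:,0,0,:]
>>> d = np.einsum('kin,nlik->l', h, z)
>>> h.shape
(5, 3, 7)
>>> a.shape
(5, 7, 5, 5)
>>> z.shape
(7, 19, 3, 5)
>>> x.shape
(7, 7, 5, 7)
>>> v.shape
(7, 7, 5, 7)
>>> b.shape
(7, 19, 3, 7)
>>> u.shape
(19, 5, 7, 5)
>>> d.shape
(19,)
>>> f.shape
(7, 5, 3)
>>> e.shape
(7, 7, 5, 7)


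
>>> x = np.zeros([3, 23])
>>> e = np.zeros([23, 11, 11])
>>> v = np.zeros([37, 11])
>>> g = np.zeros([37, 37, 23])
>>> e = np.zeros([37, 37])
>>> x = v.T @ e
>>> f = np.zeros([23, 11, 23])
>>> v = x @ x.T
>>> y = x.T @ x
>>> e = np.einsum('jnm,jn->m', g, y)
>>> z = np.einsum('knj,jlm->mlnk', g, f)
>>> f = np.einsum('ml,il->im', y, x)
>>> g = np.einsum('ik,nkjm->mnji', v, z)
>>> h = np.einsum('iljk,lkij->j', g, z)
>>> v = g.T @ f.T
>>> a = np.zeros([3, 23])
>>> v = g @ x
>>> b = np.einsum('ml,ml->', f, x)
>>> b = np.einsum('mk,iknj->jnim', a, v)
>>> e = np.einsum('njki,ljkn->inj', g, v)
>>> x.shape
(11, 37)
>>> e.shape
(11, 37, 23)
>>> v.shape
(37, 23, 37, 37)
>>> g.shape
(37, 23, 37, 11)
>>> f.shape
(11, 37)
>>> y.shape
(37, 37)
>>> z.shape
(23, 11, 37, 37)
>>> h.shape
(37,)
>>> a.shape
(3, 23)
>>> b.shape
(37, 37, 37, 3)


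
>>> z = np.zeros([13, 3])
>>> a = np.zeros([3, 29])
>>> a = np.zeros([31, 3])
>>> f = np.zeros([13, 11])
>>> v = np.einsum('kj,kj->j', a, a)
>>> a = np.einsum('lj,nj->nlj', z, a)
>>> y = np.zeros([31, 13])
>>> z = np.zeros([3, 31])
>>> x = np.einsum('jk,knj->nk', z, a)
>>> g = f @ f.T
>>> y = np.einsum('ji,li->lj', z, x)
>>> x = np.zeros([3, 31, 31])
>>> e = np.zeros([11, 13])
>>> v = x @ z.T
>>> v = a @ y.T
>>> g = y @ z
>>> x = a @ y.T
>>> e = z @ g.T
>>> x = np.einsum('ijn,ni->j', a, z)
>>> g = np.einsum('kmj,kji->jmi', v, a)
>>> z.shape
(3, 31)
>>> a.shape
(31, 13, 3)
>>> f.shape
(13, 11)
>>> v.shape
(31, 13, 13)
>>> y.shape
(13, 3)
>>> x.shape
(13,)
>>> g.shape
(13, 13, 3)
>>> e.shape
(3, 13)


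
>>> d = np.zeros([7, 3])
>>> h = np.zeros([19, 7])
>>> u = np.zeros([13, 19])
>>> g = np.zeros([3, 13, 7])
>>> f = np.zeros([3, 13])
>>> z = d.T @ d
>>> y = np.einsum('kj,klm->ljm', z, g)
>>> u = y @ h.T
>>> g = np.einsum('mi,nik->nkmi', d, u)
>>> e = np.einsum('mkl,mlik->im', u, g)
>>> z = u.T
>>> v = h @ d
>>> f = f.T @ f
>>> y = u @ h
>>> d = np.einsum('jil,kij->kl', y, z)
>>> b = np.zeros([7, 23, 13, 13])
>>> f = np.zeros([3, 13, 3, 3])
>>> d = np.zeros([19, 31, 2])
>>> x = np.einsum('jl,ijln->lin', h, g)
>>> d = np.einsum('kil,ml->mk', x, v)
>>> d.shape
(19, 7)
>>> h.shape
(19, 7)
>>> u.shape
(13, 3, 19)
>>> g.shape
(13, 19, 7, 3)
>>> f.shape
(3, 13, 3, 3)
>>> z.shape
(19, 3, 13)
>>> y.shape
(13, 3, 7)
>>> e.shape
(7, 13)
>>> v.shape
(19, 3)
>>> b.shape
(7, 23, 13, 13)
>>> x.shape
(7, 13, 3)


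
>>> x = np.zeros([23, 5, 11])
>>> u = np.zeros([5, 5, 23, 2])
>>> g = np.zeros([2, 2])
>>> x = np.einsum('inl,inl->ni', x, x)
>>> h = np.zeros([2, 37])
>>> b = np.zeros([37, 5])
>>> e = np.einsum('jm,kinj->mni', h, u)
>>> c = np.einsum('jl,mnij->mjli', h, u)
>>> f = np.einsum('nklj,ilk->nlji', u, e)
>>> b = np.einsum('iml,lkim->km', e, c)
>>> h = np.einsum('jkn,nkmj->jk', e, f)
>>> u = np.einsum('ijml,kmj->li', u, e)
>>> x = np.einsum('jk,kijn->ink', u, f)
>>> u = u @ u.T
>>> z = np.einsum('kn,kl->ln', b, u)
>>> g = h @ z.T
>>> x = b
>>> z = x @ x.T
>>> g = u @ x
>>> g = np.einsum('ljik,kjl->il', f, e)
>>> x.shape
(2, 23)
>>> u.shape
(2, 2)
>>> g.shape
(2, 5)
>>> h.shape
(37, 23)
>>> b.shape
(2, 23)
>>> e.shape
(37, 23, 5)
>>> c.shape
(5, 2, 37, 23)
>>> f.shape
(5, 23, 2, 37)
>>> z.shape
(2, 2)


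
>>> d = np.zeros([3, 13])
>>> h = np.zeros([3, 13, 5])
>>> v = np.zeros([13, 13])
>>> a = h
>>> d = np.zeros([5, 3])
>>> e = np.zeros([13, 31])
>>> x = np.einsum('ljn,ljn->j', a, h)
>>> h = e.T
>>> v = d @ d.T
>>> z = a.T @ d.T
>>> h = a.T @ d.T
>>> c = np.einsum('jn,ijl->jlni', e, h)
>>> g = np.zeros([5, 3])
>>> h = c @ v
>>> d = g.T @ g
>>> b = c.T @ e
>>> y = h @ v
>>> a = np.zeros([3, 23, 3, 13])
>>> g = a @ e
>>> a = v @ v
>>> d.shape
(3, 3)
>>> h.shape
(13, 5, 31, 5)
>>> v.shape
(5, 5)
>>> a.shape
(5, 5)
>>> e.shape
(13, 31)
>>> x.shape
(13,)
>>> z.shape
(5, 13, 5)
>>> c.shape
(13, 5, 31, 5)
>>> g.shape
(3, 23, 3, 31)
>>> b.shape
(5, 31, 5, 31)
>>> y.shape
(13, 5, 31, 5)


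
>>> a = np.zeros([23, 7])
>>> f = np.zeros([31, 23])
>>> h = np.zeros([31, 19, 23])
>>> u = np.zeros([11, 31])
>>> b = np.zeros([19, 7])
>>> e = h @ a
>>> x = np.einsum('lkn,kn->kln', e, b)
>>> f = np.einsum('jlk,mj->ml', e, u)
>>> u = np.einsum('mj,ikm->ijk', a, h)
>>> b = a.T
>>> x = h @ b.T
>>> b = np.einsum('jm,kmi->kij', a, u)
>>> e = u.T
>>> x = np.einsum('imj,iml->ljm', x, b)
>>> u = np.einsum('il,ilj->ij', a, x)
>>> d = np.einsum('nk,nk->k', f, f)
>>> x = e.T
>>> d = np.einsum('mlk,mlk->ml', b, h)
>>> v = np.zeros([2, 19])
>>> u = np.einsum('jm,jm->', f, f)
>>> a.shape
(23, 7)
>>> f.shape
(11, 19)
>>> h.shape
(31, 19, 23)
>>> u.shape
()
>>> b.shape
(31, 19, 23)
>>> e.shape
(19, 7, 31)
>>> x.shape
(31, 7, 19)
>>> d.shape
(31, 19)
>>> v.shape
(2, 19)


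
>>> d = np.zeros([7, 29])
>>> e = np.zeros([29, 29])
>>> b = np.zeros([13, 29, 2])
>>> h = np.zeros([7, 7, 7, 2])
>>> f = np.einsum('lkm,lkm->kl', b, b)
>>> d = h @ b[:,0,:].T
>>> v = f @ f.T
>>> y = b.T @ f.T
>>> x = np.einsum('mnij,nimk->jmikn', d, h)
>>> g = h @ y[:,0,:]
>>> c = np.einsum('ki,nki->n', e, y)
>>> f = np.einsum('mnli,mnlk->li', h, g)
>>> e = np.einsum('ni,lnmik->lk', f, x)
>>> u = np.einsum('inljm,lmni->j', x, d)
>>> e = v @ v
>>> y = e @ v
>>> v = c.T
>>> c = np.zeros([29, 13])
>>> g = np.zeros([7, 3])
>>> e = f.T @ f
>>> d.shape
(7, 7, 7, 13)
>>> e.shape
(2, 2)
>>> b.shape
(13, 29, 2)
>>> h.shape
(7, 7, 7, 2)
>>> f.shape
(7, 2)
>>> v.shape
(2,)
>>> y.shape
(29, 29)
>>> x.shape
(13, 7, 7, 2, 7)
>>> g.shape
(7, 3)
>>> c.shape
(29, 13)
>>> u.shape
(2,)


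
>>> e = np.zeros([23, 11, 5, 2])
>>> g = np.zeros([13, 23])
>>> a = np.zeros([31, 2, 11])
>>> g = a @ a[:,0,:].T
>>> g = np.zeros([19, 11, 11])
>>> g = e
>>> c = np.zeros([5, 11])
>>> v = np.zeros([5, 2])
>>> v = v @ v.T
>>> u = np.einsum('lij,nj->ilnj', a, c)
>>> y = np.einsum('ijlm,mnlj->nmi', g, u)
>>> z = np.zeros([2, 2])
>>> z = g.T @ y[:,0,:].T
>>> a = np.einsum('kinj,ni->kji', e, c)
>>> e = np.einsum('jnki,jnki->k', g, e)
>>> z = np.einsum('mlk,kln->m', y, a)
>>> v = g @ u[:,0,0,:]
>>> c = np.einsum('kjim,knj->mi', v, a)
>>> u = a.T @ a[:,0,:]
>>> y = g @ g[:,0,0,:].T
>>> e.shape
(5,)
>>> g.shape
(23, 11, 5, 2)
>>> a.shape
(23, 2, 11)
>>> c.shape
(11, 5)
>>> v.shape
(23, 11, 5, 11)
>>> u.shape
(11, 2, 11)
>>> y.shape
(23, 11, 5, 23)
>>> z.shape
(31,)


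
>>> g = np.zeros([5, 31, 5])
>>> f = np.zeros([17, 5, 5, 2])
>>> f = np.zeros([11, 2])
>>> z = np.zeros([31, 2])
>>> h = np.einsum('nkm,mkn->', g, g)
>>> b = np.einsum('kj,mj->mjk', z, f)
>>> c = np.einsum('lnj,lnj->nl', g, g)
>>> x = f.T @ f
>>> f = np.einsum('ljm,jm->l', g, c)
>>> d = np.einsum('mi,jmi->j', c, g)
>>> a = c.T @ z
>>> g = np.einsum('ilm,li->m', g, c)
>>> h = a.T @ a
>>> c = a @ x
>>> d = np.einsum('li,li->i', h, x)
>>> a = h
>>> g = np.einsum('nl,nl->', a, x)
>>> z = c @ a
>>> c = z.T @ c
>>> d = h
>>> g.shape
()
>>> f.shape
(5,)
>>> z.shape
(5, 2)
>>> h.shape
(2, 2)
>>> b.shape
(11, 2, 31)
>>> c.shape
(2, 2)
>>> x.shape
(2, 2)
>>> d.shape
(2, 2)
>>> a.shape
(2, 2)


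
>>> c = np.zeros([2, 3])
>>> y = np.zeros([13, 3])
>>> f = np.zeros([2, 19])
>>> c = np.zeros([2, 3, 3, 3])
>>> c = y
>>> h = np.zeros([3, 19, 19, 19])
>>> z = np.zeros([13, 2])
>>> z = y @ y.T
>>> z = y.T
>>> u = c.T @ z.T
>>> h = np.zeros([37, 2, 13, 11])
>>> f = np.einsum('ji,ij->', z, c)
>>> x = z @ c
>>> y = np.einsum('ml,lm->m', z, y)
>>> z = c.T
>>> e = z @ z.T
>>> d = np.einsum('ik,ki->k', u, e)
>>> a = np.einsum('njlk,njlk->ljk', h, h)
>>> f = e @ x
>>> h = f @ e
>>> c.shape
(13, 3)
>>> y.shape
(3,)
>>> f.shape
(3, 3)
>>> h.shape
(3, 3)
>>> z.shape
(3, 13)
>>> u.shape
(3, 3)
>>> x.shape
(3, 3)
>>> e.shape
(3, 3)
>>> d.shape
(3,)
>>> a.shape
(13, 2, 11)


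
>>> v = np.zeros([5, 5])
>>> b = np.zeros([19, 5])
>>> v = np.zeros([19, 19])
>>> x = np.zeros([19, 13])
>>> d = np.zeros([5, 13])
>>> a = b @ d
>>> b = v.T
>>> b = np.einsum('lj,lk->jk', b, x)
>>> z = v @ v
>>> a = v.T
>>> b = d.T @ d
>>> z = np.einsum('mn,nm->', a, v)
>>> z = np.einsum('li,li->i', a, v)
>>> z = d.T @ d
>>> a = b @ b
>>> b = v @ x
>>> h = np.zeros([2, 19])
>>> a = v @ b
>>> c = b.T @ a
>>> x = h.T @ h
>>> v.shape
(19, 19)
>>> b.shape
(19, 13)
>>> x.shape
(19, 19)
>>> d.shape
(5, 13)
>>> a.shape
(19, 13)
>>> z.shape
(13, 13)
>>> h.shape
(2, 19)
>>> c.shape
(13, 13)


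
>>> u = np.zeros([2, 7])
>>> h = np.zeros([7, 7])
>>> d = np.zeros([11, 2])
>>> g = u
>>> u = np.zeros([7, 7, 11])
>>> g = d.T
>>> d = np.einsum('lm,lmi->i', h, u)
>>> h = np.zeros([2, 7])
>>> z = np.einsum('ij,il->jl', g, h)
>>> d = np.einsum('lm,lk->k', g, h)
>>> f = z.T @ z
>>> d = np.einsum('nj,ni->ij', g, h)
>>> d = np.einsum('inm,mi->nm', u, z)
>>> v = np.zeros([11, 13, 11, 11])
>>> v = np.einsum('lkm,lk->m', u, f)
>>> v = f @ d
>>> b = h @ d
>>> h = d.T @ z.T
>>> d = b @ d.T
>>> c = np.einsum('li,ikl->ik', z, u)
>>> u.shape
(7, 7, 11)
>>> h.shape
(11, 11)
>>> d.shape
(2, 7)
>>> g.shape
(2, 11)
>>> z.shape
(11, 7)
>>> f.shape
(7, 7)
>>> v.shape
(7, 11)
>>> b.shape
(2, 11)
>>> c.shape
(7, 7)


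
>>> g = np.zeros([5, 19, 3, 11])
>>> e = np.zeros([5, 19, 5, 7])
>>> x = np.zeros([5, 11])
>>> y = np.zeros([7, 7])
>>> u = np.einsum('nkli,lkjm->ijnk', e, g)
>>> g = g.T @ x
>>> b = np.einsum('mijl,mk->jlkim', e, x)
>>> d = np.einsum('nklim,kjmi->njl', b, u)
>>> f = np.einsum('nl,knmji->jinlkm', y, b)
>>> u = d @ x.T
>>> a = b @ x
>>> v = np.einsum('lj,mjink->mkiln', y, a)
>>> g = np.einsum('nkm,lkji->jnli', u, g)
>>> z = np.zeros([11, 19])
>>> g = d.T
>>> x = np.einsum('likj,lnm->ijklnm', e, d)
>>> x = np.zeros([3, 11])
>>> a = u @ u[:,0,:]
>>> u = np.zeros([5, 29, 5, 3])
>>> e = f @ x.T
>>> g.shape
(11, 3, 5)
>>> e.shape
(19, 5, 7, 7, 5, 3)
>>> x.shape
(3, 11)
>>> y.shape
(7, 7)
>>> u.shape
(5, 29, 5, 3)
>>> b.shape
(5, 7, 11, 19, 5)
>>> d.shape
(5, 3, 11)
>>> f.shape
(19, 5, 7, 7, 5, 11)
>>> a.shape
(5, 3, 5)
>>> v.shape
(5, 11, 11, 7, 19)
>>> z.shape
(11, 19)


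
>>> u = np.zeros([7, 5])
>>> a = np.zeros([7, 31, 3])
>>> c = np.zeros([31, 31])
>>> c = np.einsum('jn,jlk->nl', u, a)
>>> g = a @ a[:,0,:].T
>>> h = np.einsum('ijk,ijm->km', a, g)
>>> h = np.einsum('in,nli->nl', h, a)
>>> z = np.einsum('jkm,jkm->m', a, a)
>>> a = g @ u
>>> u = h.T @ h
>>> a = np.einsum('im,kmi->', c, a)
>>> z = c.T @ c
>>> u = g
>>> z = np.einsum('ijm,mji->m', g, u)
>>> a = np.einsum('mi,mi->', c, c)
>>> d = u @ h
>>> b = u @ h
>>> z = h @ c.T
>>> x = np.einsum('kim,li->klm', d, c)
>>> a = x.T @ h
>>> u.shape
(7, 31, 7)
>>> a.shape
(31, 5, 31)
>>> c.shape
(5, 31)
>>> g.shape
(7, 31, 7)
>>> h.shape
(7, 31)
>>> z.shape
(7, 5)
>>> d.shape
(7, 31, 31)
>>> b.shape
(7, 31, 31)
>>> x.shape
(7, 5, 31)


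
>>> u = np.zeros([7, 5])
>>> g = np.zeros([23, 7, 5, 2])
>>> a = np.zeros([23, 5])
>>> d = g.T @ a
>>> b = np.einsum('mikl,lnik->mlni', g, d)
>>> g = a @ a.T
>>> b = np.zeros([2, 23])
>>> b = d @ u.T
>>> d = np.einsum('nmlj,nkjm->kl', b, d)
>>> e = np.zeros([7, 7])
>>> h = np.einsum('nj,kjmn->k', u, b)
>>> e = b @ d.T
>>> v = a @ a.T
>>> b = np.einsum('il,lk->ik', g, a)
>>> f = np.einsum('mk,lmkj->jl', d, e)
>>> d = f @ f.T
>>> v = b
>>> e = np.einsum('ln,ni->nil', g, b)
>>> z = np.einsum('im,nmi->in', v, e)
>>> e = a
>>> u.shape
(7, 5)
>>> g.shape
(23, 23)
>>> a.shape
(23, 5)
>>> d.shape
(5, 5)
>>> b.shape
(23, 5)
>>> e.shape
(23, 5)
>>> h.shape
(2,)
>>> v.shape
(23, 5)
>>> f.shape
(5, 2)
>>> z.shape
(23, 23)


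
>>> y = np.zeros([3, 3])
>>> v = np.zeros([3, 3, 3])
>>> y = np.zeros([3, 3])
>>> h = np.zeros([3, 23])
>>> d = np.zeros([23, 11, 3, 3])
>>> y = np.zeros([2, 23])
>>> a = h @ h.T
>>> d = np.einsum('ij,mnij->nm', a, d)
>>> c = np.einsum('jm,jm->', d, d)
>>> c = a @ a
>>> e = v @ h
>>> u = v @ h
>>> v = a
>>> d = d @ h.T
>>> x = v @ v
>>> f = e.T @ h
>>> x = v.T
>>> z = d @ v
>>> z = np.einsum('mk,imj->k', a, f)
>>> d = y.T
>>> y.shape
(2, 23)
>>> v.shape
(3, 3)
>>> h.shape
(3, 23)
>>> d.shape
(23, 2)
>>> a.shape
(3, 3)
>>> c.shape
(3, 3)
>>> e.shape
(3, 3, 23)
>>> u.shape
(3, 3, 23)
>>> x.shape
(3, 3)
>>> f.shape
(23, 3, 23)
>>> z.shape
(3,)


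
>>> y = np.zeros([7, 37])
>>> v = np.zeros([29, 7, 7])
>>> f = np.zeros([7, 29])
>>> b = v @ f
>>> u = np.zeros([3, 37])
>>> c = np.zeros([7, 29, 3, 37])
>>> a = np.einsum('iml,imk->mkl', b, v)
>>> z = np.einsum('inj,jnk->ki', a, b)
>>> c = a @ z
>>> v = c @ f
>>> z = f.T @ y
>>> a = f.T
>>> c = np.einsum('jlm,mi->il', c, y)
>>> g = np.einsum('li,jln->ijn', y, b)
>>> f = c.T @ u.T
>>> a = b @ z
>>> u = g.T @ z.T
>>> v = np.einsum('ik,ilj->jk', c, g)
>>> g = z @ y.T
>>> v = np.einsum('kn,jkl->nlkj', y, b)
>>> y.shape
(7, 37)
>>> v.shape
(37, 29, 7, 29)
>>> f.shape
(7, 3)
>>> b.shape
(29, 7, 29)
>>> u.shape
(29, 29, 29)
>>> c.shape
(37, 7)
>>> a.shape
(29, 7, 37)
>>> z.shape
(29, 37)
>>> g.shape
(29, 7)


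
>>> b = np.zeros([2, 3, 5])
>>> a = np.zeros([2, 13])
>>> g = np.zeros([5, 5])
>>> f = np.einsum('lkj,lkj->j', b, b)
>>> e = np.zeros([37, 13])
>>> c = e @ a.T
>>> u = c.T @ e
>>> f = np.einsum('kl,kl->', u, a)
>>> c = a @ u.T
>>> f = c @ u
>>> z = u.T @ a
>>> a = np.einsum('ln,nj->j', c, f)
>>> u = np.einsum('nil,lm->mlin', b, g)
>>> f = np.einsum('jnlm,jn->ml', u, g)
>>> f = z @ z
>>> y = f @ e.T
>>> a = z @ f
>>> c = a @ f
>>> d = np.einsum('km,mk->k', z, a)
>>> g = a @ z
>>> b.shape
(2, 3, 5)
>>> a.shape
(13, 13)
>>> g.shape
(13, 13)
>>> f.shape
(13, 13)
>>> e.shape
(37, 13)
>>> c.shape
(13, 13)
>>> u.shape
(5, 5, 3, 2)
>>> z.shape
(13, 13)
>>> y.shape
(13, 37)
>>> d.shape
(13,)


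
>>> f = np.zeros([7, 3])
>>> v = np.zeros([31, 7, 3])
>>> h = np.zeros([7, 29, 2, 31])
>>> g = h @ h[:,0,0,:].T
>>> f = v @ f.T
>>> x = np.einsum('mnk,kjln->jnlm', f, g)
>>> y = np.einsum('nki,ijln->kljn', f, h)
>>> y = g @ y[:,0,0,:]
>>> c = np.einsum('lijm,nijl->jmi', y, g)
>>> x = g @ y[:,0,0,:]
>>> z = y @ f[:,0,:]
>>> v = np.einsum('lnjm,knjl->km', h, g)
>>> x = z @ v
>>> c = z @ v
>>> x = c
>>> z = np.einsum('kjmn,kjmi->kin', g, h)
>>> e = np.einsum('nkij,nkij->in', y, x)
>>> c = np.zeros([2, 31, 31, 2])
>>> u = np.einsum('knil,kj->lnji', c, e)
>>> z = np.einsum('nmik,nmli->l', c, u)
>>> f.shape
(31, 7, 7)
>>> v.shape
(7, 31)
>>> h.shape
(7, 29, 2, 31)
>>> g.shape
(7, 29, 2, 7)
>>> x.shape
(7, 29, 2, 31)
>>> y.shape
(7, 29, 2, 31)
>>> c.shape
(2, 31, 31, 2)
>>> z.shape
(7,)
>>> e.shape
(2, 7)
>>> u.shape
(2, 31, 7, 31)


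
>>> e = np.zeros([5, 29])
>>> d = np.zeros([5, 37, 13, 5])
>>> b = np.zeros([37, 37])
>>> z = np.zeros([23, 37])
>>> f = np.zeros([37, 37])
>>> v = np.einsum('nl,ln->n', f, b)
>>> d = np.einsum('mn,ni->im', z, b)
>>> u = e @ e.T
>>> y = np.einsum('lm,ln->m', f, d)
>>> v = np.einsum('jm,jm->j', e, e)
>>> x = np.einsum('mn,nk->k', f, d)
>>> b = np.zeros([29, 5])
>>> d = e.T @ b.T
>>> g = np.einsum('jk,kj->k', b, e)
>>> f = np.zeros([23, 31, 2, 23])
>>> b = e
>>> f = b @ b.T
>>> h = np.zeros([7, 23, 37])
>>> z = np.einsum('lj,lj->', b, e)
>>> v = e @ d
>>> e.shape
(5, 29)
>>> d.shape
(29, 29)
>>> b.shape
(5, 29)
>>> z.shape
()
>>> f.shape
(5, 5)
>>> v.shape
(5, 29)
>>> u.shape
(5, 5)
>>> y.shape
(37,)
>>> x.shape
(23,)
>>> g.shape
(5,)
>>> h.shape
(7, 23, 37)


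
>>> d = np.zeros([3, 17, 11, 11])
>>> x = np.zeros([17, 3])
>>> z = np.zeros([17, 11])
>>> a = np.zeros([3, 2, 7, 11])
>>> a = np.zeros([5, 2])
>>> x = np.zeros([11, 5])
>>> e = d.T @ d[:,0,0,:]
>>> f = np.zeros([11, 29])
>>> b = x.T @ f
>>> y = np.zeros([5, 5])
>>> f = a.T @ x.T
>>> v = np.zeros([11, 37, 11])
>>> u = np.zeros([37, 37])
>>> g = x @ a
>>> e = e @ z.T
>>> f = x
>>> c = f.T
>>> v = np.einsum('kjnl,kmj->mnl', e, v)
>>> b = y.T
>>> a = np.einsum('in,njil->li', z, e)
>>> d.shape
(3, 17, 11, 11)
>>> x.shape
(11, 5)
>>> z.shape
(17, 11)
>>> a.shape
(17, 17)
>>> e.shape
(11, 11, 17, 17)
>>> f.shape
(11, 5)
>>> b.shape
(5, 5)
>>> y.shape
(5, 5)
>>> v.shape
(37, 17, 17)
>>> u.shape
(37, 37)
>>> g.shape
(11, 2)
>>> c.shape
(5, 11)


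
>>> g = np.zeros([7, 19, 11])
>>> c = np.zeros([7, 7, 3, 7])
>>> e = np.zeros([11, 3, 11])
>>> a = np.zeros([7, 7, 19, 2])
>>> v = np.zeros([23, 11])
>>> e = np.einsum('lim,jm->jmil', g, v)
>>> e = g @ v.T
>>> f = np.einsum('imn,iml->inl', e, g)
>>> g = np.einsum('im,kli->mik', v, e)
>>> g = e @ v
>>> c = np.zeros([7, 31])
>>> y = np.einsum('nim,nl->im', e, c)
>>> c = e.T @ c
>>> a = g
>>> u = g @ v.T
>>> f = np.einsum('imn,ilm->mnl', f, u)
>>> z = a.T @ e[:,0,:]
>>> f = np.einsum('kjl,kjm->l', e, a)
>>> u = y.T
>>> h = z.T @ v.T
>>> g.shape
(7, 19, 11)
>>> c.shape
(23, 19, 31)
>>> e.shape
(7, 19, 23)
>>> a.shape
(7, 19, 11)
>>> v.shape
(23, 11)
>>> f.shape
(23,)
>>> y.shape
(19, 23)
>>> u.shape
(23, 19)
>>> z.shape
(11, 19, 23)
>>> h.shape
(23, 19, 23)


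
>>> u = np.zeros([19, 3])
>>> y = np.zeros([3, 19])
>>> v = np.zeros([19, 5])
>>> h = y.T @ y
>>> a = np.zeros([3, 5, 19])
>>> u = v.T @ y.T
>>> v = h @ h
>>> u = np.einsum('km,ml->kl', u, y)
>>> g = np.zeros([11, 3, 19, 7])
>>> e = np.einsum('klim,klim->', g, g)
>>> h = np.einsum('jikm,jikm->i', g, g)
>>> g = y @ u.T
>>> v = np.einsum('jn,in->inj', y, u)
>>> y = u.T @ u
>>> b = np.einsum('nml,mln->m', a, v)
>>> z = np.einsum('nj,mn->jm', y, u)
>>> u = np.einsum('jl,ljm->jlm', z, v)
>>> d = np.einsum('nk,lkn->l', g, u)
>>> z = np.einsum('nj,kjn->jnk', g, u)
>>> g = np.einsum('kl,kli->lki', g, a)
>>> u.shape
(19, 5, 3)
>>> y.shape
(19, 19)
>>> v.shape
(5, 19, 3)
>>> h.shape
(3,)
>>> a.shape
(3, 5, 19)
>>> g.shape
(5, 3, 19)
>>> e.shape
()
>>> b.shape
(5,)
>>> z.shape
(5, 3, 19)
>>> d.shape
(19,)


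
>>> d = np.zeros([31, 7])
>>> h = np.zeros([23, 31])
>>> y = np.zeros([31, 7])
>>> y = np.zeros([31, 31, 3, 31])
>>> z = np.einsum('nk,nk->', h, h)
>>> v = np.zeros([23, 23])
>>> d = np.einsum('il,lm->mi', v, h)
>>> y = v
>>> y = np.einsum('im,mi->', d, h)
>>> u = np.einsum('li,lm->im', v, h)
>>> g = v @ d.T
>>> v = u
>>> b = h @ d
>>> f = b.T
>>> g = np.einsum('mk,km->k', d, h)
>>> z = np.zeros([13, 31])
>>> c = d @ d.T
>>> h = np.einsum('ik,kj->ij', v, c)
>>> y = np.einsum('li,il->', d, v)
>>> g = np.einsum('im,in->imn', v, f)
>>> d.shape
(31, 23)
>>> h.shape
(23, 31)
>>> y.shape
()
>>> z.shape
(13, 31)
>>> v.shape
(23, 31)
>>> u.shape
(23, 31)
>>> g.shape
(23, 31, 23)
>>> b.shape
(23, 23)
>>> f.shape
(23, 23)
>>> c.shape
(31, 31)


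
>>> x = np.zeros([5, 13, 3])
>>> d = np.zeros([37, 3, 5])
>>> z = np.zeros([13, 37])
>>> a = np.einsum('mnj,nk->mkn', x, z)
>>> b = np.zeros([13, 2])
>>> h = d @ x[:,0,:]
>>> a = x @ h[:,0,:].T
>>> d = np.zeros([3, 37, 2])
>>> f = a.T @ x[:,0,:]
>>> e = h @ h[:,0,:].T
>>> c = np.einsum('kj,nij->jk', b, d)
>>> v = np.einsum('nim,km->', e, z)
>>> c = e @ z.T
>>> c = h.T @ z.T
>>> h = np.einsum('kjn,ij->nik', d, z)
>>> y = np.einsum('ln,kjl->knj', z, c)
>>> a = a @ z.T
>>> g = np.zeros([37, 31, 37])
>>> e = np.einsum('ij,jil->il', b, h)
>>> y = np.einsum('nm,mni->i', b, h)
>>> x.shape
(5, 13, 3)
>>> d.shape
(3, 37, 2)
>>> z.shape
(13, 37)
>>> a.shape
(5, 13, 13)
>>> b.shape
(13, 2)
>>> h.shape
(2, 13, 3)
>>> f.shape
(37, 13, 3)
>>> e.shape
(13, 3)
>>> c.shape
(3, 3, 13)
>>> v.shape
()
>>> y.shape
(3,)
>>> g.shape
(37, 31, 37)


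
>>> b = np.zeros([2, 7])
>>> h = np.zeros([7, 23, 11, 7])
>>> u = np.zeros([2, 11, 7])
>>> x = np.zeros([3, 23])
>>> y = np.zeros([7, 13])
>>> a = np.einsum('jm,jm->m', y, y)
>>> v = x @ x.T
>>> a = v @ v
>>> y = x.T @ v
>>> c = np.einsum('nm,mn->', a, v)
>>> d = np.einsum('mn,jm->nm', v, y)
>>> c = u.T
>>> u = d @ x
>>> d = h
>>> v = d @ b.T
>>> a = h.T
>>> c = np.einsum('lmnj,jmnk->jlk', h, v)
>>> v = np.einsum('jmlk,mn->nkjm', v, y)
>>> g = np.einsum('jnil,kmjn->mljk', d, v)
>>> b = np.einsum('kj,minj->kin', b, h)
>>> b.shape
(2, 23, 11)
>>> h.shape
(7, 23, 11, 7)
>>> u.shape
(3, 23)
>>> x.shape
(3, 23)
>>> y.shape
(23, 3)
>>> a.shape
(7, 11, 23, 7)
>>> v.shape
(3, 2, 7, 23)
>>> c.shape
(7, 7, 2)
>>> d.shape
(7, 23, 11, 7)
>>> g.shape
(2, 7, 7, 3)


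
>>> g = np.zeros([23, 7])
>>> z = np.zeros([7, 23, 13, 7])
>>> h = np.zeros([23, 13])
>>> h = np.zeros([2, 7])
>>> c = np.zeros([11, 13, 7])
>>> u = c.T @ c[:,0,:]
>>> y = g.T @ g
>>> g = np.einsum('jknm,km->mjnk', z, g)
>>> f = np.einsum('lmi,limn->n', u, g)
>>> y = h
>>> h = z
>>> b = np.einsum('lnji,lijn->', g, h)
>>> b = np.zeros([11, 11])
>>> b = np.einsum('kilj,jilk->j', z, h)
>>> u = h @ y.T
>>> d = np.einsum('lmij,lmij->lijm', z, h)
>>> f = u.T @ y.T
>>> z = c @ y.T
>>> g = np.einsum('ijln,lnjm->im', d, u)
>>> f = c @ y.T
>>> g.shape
(7, 2)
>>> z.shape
(11, 13, 2)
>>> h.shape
(7, 23, 13, 7)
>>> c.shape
(11, 13, 7)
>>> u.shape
(7, 23, 13, 2)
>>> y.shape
(2, 7)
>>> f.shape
(11, 13, 2)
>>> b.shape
(7,)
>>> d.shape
(7, 13, 7, 23)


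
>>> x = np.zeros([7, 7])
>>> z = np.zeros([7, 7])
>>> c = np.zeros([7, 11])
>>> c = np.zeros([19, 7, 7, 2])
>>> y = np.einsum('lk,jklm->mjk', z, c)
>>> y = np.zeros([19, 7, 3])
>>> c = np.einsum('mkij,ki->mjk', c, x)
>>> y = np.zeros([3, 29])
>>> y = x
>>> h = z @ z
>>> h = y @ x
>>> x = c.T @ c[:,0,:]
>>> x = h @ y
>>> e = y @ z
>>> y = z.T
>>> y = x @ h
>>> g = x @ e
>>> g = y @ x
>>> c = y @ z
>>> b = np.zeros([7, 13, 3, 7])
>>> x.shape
(7, 7)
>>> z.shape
(7, 7)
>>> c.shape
(7, 7)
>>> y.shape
(7, 7)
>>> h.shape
(7, 7)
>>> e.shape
(7, 7)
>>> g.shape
(7, 7)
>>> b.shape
(7, 13, 3, 7)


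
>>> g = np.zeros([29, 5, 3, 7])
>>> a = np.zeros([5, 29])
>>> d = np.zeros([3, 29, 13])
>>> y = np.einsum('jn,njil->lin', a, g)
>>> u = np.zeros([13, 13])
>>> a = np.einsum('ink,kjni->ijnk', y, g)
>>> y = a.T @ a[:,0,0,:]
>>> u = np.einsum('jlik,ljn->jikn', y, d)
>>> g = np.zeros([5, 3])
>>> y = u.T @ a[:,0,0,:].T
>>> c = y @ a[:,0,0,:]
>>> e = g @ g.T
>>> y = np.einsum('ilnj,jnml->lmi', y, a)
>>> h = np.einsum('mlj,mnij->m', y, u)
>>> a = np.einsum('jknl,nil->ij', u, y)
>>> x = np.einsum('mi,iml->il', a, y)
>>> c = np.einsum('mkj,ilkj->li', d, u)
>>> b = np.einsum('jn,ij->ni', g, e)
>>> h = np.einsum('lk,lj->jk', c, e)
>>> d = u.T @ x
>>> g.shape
(5, 3)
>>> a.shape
(3, 29)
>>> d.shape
(13, 29, 5, 13)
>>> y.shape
(29, 3, 13)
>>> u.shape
(29, 5, 29, 13)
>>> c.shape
(5, 29)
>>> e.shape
(5, 5)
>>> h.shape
(5, 29)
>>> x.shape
(29, 13)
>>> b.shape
(3, 5)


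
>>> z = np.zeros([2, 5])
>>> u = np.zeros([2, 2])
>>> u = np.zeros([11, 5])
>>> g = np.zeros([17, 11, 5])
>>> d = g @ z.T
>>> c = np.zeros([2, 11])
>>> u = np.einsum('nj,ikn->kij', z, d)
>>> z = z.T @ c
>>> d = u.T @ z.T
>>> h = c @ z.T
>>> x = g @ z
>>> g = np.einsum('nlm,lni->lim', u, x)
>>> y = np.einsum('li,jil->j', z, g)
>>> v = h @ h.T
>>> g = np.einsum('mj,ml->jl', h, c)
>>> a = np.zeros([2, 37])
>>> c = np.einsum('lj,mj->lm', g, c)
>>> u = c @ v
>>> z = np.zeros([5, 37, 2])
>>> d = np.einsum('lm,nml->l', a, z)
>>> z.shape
(5, 37, 2)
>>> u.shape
(5, 2)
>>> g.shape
(5, 11)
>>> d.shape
(2,)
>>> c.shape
(5, 2)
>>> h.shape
(2, 5)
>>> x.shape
(17, 11, 11)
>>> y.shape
(17,)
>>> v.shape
(2, 2)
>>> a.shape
(2, 37)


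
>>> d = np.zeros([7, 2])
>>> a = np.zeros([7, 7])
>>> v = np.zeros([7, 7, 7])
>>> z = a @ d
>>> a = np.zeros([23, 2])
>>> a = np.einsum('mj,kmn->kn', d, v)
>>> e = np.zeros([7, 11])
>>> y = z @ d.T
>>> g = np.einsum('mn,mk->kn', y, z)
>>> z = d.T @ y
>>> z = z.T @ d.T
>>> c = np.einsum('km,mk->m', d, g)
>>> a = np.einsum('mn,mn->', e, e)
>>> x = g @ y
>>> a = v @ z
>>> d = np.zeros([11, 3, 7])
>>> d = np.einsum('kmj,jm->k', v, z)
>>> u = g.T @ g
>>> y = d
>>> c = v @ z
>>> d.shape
(7,)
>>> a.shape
(7, 7, 7)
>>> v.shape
(7, 7, 7)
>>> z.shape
(7, 7)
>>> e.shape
(7, 11)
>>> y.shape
(7,)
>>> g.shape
(2, 7)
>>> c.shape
(7, 7, 7)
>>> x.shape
(2, 7)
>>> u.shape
(7, 7)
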